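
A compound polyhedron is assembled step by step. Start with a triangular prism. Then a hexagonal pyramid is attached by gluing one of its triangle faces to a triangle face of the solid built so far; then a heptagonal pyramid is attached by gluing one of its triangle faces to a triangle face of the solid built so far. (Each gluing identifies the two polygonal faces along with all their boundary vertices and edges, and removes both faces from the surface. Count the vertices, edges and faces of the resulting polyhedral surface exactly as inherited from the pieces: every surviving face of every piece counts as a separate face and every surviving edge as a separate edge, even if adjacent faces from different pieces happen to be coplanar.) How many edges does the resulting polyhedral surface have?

A triangular prism: V=6, E=9, F=5.
Attach a hexagonal pyramid (V=7, E=12, F=7) along a 3-gon: merge 3 vertices and 3 edges, delete both glued faces → V=10, E=18, F=10.
Attach a heptagonal pyramid (V=8, E=14, F=8) along a 3-gon: merge 3 vertices and 3 edges, delete both glued faces → V=15, E=29, F=16.
Check: V − E + F = 15 − 29 + 16 = 2.

29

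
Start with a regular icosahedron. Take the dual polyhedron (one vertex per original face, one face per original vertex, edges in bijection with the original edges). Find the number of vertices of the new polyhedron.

The base solid has V = 12, E = 30, F = 20.
The dual swaps V and F and preserves E: V′ = F = 20, E′ = E = 30, F′ = V = 12.

20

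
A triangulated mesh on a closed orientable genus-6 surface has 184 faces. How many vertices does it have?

82

χ = 2 − 2·6 = -10, and every face is a triangle so 3F = 2E.
E = 3·184/2 = 276. Then V = -10 + E − F = -10 + 276 − 184 = 82.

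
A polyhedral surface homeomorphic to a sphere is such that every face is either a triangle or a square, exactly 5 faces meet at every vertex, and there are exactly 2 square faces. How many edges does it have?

40

Let x be the number of triangles; then F = 2 + x.
Edge–face incidences: 2E = 4·2 + 3·x = 8 + 3x.
Every vertex has degree 5, so 5V = 2E.
Euler: V − E + F = 2 ⇒ (2E)/5 − E + (2 + x) = 2.
Multiply by 10: 2·(2E) − 5·(2E) + 10·(2 + x) = 20, i.e. 20 + 10x − 3·(8 + 3x) = 20.
Collecting terms: x − 4 = 20, so x = 24.
Then 2E = 8 + 3·24 = 80, so E = 40, V = 2E/5 = 16, F = 2 + 24 = 26.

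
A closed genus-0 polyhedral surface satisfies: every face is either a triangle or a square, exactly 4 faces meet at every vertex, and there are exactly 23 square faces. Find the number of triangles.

Let x be the number of triangles; then F = 23 + x.
Edge–face incidences: 2E = 4·23 + 3·x = 92 + 3x.
Every vertex has degree 4, so 4V = 2E.
Euler: V − E + F = 2 ⇒ (2E)/4 − E + (23 + x) = 2.
Multiply by 8: 2·(2E) − 4·(2E) + 8·(23 + x) = 16, i.e. 184 + 8x − 2·(92 + 3x) = 16.
Collecting terms: 2x = 16, so x = 8.
Then 2E = 92 + 3·8 = 116, so E = 58, V = 2E/4 = 29, F = 23 + 8 = 31.

8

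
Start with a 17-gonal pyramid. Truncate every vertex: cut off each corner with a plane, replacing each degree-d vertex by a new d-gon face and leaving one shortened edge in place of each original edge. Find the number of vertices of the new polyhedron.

The base solid has V = 18, E = 34, F = 18.
Truncation replaces each original edge-end by a new vertex, so V′ = 2E = 68.
Each original edge survives, and each old vertex of degree d contributes d new edges; summing degrees gives Σd = 2E, so E′ = E + 2E = 3E = 102.
Each original face survives and each original vertex becomes one new face: F′ = F + V = 36.

68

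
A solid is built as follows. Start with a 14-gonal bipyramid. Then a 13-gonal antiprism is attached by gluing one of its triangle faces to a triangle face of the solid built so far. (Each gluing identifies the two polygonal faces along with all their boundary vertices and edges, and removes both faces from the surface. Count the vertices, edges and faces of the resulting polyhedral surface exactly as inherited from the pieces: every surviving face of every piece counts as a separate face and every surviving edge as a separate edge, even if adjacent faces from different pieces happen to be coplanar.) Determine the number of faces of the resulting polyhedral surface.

A 14-gonal bipyramid: V=16, E=42, F=28.
Attach a 13-gonal antiprism (V=26, E=52, F=28) along a 3-gon: merge 3 vertices and 3 edges, delete both glued faces → V=39, E=91, F=54.
Check: V − E + F = 39 − 91 + 54 = 2.

54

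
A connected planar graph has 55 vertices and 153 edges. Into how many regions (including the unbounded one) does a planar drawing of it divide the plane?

Euler's formula for a connected plane graph: V − E + F = 2, so F = 2 − 55 + 153 = 100.

100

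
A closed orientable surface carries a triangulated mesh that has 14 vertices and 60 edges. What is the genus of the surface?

4

Every face is a triangle and each edge borders two faces, so 3F = 2·60, giving F = 40.
χ = V − E + F = 14 − 60 + 40 = -6.
For a closed orientable surface χ = 2 − 2g, so g = (2 − (-6))/2 = 4.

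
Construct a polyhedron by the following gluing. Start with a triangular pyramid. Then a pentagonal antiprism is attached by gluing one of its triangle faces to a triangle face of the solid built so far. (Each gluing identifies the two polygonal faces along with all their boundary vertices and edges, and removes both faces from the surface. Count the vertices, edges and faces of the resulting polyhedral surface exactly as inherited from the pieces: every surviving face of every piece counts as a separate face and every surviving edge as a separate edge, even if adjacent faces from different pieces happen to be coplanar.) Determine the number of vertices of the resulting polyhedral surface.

A triangular pyramid: V=4, E=6, F=4.
Attach a pentagonal antiprism (V=10, E=20, F=12) along a 3-gon: merge 3 vertices and 3 edges, delete both glued faces → V=11, E=23, F=14.
Check: V − E + F = 11 − 23 + 14 = 2.

11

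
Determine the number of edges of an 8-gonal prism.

A prism on an n-gon has two n-gon bases and n rectangular sides: V = 2·8 = 16, E = 3·8 = 24, F = 8 + 2 = 10.
Check: V − E + F = 16 − 24 + 10 = 2.

24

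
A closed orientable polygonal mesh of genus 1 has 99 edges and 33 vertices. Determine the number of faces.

For a closed orientable surface of genus 1, χ = 2 − 2·1 = 0.
F = 0 − V + E = 0 − 33 + 99 = 66.

66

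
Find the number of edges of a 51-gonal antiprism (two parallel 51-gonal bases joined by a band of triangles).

204

An antiprism on an n-gon has two n-gon caps and 2n triangles: V = 2·51 = 102, E = 4·51 = 204, F = 2·51 + 2 = 104.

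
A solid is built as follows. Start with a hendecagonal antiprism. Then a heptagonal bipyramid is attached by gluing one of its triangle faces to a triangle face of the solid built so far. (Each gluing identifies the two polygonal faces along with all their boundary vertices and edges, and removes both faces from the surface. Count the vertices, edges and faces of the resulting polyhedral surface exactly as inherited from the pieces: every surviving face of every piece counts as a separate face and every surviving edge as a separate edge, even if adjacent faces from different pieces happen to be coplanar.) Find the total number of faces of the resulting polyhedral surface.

A hendecagonal antiprism: V=22, E=44, F=24.
Attach a heptagonal bipyramid (V=9, E=21, F=14) along a 3-gon: merge 3 vertices and 3 edges, delete both glued faces → V=28, E=62, F=36.
Check: V − E + F = 28 − 62 + 36 = 2.

36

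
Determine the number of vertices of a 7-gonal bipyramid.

A bipyramid over an n-gon has 2n triangular faces and n + 2 vertices: V = 7 + 2 = 9, E = 3·7 = 21, F = 2·7 = 14.
Check: V − E + F = 9 − 21 + 14 = 2.

9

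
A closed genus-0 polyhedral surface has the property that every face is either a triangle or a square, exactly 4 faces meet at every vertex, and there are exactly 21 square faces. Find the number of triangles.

8

Let x be the number of triangles; then F = 21 + x.
Edge–face incidences: 2E = 4·21 + 3·x = 84 + 3x.
Every vertex has degree 4, so 4V = 2E.
Euler: V − E + F = 2 ⇒ (2E)/4 − E + (21 + x) = 2.
Multiply by 8: 2·(2E) − 4·(2E) + 8·(21 + x) = 16, i.e. 168 + 8x − 2·(84 + 3x) = 16.
Collecting terms: 2x = 16, so x = 8.
Then 2E = 84 + 3·8 = 108, so E = 54, V = 2E/4 = 27, F = 21 + 8 = 29.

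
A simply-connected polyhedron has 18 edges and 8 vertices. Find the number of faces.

Here V − E + F = 2.
F = 2 − V + E = 2 − 8 + 18 = 12.

12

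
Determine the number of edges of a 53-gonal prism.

A prism on an n-gon has two n-gon bases and n rectangular sides: V = 2·53 = 106, E = 3·53 = 159, F = 53 + 2 = 55.

159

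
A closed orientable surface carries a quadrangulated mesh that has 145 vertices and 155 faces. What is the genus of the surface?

Every face is a square, so 2E = 4·155 = 620, giving E = 310.
χ = V − E + F = 145 − 310 + 155 = -10.
For a closed orientable surface χ = 2 − 2g, so g = (2 − (-10))/2 = 6.

6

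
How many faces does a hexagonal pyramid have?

A pyramid on an n-gon base has one n-gon and n triangles: V = 6 + 1 = 7, E = 2·6 = 12, F = 6 + 1 = 7.

7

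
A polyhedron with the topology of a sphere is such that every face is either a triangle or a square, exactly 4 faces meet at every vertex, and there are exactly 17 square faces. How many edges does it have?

Let x be the number of triangles; then F = 17 + x.
Edge–face incidences: 2E = 4·17 + 3·x = 68 + 3x.
Every vertex has degree 4, so 4V = 2E.
Euler: V − E + F = 2 ⇒ (2E)/4 − E + (17 + x) = 2.
Multiply by 8: 2·(2E) − 4·(2E) + 8·(17 + x) = 16, i.e. 136 + 8x − 2·(68 + 3x) = 16.
Collecting terms: 2x = 16, so x = 8.
Then 2E = 68 + 3·8 = 92, so E = 46, V = 2E/4 = 23, F = 17 + 8 = 25.

46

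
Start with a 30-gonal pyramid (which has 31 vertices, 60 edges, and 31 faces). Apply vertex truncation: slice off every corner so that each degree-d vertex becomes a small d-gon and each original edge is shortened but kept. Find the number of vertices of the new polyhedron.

Truncation replaces each original edge-end by a new vertex, so V′ = 2E = 120.
Each original edge survives, and each old vertex of degree d contributes d new edges; summing degrees gives Σd = 2E, so E′ = E + 2E = 3E = 180.
Each original face survives and each original vertex becomes one new face: F′ = F + V = 62.

120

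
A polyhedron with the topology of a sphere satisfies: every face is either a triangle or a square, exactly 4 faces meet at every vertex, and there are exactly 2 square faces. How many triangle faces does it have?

8

Let x be the number of triangles; then F = 2 + x.
Edge–face incidences: 2E = 4·2 + 3·x = 8 + 3x.
Every vertex has degree 4, so 4V = 2E.
Euler: V − E + F = 2 ⇒ (2E)/4 − E + (2 + x) = 2.
Multiply by 8: 2·(2E) − 4·(2E) + 8·(2 + x) = 16, i.e. 16 + 8x − 2·(8 + 3x) = 16.
Collecting terms: 2x = 16, so x = 8.
Then 2E = 8 + 3·8 = 32, so E = 16, V = 2E/4 = 8, F = 2 + 8 = 10.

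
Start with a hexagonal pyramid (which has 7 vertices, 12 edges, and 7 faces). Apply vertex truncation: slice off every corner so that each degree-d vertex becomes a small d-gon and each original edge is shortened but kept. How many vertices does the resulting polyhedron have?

24

Truncation replaces each original edge-end by a new vertex, so V′ = 2E = 24.
Each original edge survives, and each old vertex of degree d contributes d new edges; summing degrees gives Σd = 2E, so E′ = E + 2E = 3E = 36.
Each original face survives and each original vertex becomes one new face: F′ = F + V = 14.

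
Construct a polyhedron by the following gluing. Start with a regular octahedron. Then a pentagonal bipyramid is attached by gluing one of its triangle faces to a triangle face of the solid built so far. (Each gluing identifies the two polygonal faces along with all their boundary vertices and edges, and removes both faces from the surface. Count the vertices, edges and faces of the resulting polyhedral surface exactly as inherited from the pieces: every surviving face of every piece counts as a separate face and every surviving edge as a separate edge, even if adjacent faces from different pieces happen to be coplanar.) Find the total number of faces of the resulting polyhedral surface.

A regular octahedron: V=6, E=12, F=8.
Attach a pentagonal bipyramid (V=7, E=15, F=10) along a 3-gon: merge 3 vertices and 3 edges, delete both glued faces → V=10, E=24, F=16.
Check: V − E + F = 10 − 24 + 16 = 2.

16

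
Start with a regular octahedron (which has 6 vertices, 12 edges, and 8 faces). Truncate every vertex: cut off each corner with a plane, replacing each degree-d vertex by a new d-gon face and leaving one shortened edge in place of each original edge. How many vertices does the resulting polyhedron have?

24

Truncation replaces each original edge-end by a new vertex, so V′ = 2E = 24.
Each original edge survives, and each old vertex of degree d contributes d new edges; summing degrees gives Σd = 2E, so E′ = E + 2E = 3E = 36.
Each original face survives and each original vertex becomes one new face: F′ = F + V = 14.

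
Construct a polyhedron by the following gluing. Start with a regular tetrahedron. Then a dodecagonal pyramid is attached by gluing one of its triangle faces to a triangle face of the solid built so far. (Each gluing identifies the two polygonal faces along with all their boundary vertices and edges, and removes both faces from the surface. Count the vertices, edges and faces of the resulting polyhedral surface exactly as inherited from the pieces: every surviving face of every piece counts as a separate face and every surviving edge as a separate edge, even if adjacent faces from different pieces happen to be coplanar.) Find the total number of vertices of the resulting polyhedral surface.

14

A regular tetrahedron: V=4, E=6, F=4.
Attach a dodecagonal pyramid (V=13, E=24, F=13) along a 3-gon: merge 3 vertices and 3 edges, delete both glued faces → V=14, E=27, F=15.
Check: V − E + F = 14 − 27 + 15 = 2.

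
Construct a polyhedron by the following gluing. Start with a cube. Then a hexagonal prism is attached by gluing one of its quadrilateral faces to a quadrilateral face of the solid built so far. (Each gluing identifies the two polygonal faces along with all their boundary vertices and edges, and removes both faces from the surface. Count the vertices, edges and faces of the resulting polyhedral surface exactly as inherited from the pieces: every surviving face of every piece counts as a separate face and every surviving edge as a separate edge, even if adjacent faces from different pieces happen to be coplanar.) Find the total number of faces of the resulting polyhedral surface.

12

A cube: V=8, E=12, F=6.
Attach a hexagonal prism (V=12, E=18, F=8) along a 4-gon: merge 4 vertices and 4 edges, delete both glued faces → V=16, E=26, F=12.
Check: V − E + F = 16 − 26 + 12 = 2.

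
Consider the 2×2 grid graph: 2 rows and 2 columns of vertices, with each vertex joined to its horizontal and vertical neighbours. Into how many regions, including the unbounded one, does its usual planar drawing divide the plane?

2

The grid has V = 2·2 = 4 vertices and E = 2·1 + 2·1 = 4 edges.
F = 2 − V + E = 2 − 4 + 4 = 2.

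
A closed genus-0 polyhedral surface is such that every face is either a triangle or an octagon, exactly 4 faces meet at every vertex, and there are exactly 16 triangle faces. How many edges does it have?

32

Let x be the number of octagons; then F = 16 + x.
Edge–face incidences: 2E = 3·16 + 8·x = 48 + 8x.
Every vertex has degree 4, so 4V = 2E.
Euler: V − E + F = 2 ⇒ (2E)/4 − E + (16 + x) = 2.
Multiply by 8: 2·(2E) − 4·(2E) + 8·(16 + x) = 16, i.e. 128 + 8x − 2·(48 + 8x) = 16.
Collecting terms: −8x + 32 = 16, so −8x = −16, so x = 2.
Then 2E = 48 + 8·2 = 64, so E = 32, V = 2E/4 = 16, F = 16 + 2 = 18.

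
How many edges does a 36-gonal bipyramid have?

108

A bipyramid over an n-gon has 2n triangular faces and n + 2 vertices: V = 36 + 2 = 38, E = 3·36 = 108, F = 2·36 = 72.
Check: V − E + F = 38 − 108 + 72 = 2.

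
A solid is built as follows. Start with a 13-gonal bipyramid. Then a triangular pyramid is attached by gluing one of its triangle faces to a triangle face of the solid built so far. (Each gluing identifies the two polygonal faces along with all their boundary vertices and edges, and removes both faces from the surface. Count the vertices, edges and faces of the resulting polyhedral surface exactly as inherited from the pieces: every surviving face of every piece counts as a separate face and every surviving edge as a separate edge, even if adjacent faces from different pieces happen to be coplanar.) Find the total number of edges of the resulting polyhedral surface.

A 13-gonal bipyramid: V=15, E=39, F=26.
Attach a triangular pyramid (V=4, E=6, F=4) along a 3-gon: merge 3 vertices and 3 edges, delete both glued faces → V=16, E=42, F=28.
Check: V − E + F = 16 − 42 + 28 = 2.

42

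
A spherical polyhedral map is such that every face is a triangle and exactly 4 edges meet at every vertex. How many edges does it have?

Each face has 3 edges and each edge borders two faces, so 2E = 3F.
Each vertex has degree 4, so 4V = 2E and hence V = 3F/4.
Euler: V − E + F = 2 ⇒ (3F/4) − (3F/2) + F = 2.
Multiply by 8: (6 − 12 + 8)F = 16, i.e. 2F = 16.
So F = 8, E = 3·8/2 = 12, V = 3·8/4 = 6.

12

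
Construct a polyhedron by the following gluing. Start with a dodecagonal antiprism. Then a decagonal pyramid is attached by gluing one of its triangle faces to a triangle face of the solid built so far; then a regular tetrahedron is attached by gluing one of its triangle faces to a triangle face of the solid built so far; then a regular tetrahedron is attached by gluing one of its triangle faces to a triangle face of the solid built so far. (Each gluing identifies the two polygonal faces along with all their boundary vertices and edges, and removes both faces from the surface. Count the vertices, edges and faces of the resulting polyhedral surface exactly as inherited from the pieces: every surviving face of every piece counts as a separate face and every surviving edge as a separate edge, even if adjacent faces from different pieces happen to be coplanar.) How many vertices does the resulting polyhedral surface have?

34

A dodecagonal antiprism: V=24, E=48, F=26.
Attach a decagonal pyramid (V=11, E=20, F=11) along a 3-gon: merge 3 vertices and 3 edges, delete both glued faces → V=32, E=65, F=35.
Attach a regular tetrahedron (V=4, E=6, F=4) along a 3-gon: merge 3 vertices and 3 edges, delete both glued faces → V=33, E=68, F=37.
Attach a regular tetrahedron (V=4, E=6, F=4) along a 3-gon: merge 3 vertices and 3 edges, delete both glued faces → V=34, E=71, F=39.
Check: V − E + F = 34 − 71 + 39 = 2.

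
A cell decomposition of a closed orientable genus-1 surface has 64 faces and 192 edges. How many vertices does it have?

128

For a closed orientable surface of genus 1, χ = 2 − 2·1 = 0.
V = 0 + E − F = 0 + 192 − 64 = 128.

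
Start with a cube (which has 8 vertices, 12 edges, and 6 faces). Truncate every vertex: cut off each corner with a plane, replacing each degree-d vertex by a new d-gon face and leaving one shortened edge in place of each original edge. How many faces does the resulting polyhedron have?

Truncation replaces each original edge-end by a new vertex, so V′ = 2E = 24.
Each original edge survives, and each old vertex of degree d contributes d new edges; summing degrees gives Σd = 2E, so E′ = E + 2E = 3E = 36.
Each original face survives and each original vertex becomes one new face: F′ = F + V = 14.

14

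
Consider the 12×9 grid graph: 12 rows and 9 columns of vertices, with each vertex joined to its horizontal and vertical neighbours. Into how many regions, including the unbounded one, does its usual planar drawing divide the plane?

The grid has V = 12·9 = 108 vertices and E = 12·8 + 9·11 = 195 edges.
F = 2 − V + E = 2 − 108 + 195 = 89.

89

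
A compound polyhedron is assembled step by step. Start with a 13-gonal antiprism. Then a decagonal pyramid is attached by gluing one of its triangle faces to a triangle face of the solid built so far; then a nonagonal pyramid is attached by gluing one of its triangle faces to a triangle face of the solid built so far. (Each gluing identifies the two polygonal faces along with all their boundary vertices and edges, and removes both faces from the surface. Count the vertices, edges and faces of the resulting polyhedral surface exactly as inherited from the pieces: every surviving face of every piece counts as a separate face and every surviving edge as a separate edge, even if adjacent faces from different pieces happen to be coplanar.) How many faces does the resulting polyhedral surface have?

A 13-gonal antiprism: V=26, E=52, F=28.
Attach a decagonal pyramid (V=11, E=20, F=11) along a 3-gon: merge 3 vertices and 3 edges, delete both glued faces → V=34, E=69, F=37.
Attach a nonagonal pyramid (V=10, E=18, F=10) along a 3-gon: merge 3 vertices and 3 edges, delete both glued faces → V=41, E=84, F=45.
Check: V − E + F = 41 − 84 + 45 = 2.

45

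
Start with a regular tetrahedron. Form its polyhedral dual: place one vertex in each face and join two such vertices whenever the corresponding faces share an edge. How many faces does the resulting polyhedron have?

The base solid has V = 4, E = 6, F = 4.
The dual swaps V and F and preserves E: V′ = F = 4, E′ = E = 6, F′ = V = 4.

4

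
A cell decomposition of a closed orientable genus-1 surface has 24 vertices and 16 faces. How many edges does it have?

40

For a closed orientable surface of genus 1, χ = 2 − 2·1 = 0.
E = V + F − (0) = 24 + 16 − (0) = 40.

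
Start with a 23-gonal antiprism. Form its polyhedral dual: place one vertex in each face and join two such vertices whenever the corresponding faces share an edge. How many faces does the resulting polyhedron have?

46

The base solid has V = 46, E = 92, F = 48.
The dual swaps V and F and preserves E: V′ = F = 48, E′ = E = 92, F′ = V = 46.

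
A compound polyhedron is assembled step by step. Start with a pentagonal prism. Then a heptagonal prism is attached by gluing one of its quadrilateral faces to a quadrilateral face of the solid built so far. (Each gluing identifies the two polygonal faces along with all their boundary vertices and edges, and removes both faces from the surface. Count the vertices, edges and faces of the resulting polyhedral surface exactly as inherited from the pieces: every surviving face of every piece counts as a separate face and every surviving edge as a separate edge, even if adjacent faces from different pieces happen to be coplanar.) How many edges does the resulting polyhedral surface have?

A pentagonal prism: V=10, E=15, F=7.
Attach a heptagonal prism (V=14, E=21, F=9) along a 4-gon: merge 4 vertices and 4 edges, delete both glued faces → V=20, E=32, F=14.
Check: V − E + F = 20 − 32 + 14 = 2.

32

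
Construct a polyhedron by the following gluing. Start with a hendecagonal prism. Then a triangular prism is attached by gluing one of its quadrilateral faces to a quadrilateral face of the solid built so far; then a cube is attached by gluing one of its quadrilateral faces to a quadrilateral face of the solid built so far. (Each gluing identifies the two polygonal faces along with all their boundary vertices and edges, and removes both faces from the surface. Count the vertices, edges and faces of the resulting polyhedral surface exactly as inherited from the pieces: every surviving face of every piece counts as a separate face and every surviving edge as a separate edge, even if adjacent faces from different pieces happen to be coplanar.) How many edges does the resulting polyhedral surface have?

46

A hendecagonal prism: V=22, E=33, F=13.
Attach a triangular prism (V=6, E=9, F=5) along a 4-gon: merge 4 vertices and 4 edges, delete both glued faces → V=24, E=38, F=16.
Attach a cube (V=8, E=12, F=6) along a 4-gon: merge 4 vertices and 4 edges, delete both glued faces → V=28, E=46, F=20.
Check: V − E + F = 28 − 46 + 20 = 2.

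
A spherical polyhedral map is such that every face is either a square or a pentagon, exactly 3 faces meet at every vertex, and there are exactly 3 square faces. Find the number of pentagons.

6

Let x be the number of pentagons; then F = 3 + x.
Edge–face incidences: 2E = 4·3 + 5·x = 12 + 5x.
Every vertex has degree 3, so 3V = 2E.
Euler: V − E + F = 2 ⇒ (2E)/3 − E + (3 + x) = 2.
Multiply by 6: 2·(2E) − 3·(2E) + 6·(3 + x) = 12, i.e. 18 + 6x − (12 + 5x) = 12.
Collecting terms: x + 6 = 12, so x = 6.
Then 2E = 12 + 5·6 = 42, so E = 21, V = 2E/3 = 14, F = 3 + 6 = 9.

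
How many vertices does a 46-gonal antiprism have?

An antiprism on an n-gon has two n-gon caps and 2n triangles: V = 2·46 = 92, E = 4·46 = 184, F = 2·46 + 2 = 94.

92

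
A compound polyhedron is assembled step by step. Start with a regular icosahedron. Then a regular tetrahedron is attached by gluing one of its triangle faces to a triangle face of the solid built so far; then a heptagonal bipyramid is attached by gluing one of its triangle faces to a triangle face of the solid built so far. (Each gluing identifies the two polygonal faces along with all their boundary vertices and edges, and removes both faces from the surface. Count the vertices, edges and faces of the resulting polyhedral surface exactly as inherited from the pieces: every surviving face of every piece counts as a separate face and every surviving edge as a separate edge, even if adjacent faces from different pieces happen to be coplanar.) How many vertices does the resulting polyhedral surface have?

A regular icosahedron: V=12, E=30, F=20.
Attach a regular tetrahedron (V=4, E=6, F=4) along a 3-gon: merge 3 vertices and 3 edges, delete both glued faces → V=13, E=33, F=22.
Attach a heptagonal bipyramid (V=9, E=21, F=14) along a 3-gon: merge 3 vertices and 3 edges, delete both glued faces → V=19, E=51, F=34.
Check: V − E + F = 19 − 51 + 34 = 2.

19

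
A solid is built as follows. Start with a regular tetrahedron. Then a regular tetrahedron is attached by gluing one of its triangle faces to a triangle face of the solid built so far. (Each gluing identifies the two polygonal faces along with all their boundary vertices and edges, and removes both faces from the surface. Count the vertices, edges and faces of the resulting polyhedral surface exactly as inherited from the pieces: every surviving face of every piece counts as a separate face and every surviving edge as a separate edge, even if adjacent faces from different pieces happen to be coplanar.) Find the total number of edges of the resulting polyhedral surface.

A regular tetrahedron: V=4, E=6, F=4.
Attach a regular tetrahedron (V=4, E=6, F=4) along a 3-gon: merge 3 vertices and 3 edges, delete both glued faces → V=5, E=9, F=6.
Check: V − E + F = 5 − 9 + 6 = 2.

9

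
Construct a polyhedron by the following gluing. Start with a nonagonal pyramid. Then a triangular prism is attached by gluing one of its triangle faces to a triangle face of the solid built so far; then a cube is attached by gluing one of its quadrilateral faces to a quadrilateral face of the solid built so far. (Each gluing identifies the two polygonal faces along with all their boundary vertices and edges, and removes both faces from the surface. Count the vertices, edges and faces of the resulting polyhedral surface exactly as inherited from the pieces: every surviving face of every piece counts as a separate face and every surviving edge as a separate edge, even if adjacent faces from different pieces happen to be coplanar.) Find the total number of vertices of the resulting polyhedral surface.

A nonagonal pyramid: V=10, E=18, F=10.
Attach a triangular prism (V=6, E=9, F=5) along a 3-gon: merge 3 vertices and 3 edges, delete both glued faces → V=13, E=24, F=13.
Attach a cube (V=8, E=12, F=6) along a 4-gon: merge 4 vertices and 4 edges, delete both glued faces → V=17, E=32, F=17.
Check: V − E + F = 17 − 32 + 17 = 2.

17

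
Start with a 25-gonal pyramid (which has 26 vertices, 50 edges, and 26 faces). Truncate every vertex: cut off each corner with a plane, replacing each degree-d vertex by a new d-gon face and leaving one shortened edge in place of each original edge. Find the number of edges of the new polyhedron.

150

Truncation replaces each original edge-end by a new vertex, so V′ = 2E = 100.
Each original edge survives, and each old vertex of degree d contributes d new edges; summing degrees gives Σd = 2E, so E′ = E + 2E = 3E = 150.
Each original face survives and each original vertex becomes one new face: F′ = F + V = 52.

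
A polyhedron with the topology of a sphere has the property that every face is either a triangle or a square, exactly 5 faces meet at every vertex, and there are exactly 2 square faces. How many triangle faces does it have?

Let x be the number of triangles; then F = 2 + x.
Edge–face incidences: 2E = 4·2 + 3·x = 8 + 3x.
Every vertex has degree 5, so 5V = 2E.
Euler: V − E + F = 2 ⇒ (2E)/5 − E + (2 + x) = 2.
Multiply by 10: 2·(2E) − 5·(2E) + 10·(2 + x) = 20, i.e. 20 + 10x − 3·(8 + 3x) = 20.
Collecting terms: x − 4 = 20, so x = 24.
Then 2E = 8 + 3·24 = 80, so E = 40, V = 2E/5 = 16, F = 2 + 24 = 26.

24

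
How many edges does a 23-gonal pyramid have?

46

A pyramid on an n-gon base has one n-gon and n triangles: V = 23 + 1 = 24, E = 2·23 = 46, F = 23 + 1 = 24.
Check: V − E + F = 24 − 46 + 24 = 2.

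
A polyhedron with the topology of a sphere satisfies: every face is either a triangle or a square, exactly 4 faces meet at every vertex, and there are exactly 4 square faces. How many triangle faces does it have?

8

Let x be the number of triangles; then F = 4 + x.
Edge–face incidences: 2E = 4·4 + 3·x = 16 + 3x.
Every vertex has degree 4, so 4V = 2E.
Euler: V − E + F = 2 ⇒ (2E)/4 − E + (4 + x) = 2.
Multiply by 8: 2·(2E) − 4·(2E) + 8·(4 + x) = 16, i.e. 32 + 8x − 2·(16 + 3x) = 16.
Collecting terms: 2x = 16, so x = 8.
Then 2E = 16 + 3·8 = 40, so E = 20, V = 2E/4 = 10, F = 4 + 8 = 12.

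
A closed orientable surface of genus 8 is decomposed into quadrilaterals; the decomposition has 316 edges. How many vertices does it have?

144

χ = 2 − 2·8 = -14, and every face is a square so 4F = 2E.
F = 2E/4 = 158. Then V = -14 + E − F = -14 + 316 − 158 = 144.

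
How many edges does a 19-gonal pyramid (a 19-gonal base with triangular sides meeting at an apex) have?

38

A pyramid on an n-gon base has one n-gon and n triangles: V = 19 + 1 = 20, E = 2·19 = 38, F = 19 + 1 = 20.
Check: V − E + F = 20 − 38 + 20 = 2.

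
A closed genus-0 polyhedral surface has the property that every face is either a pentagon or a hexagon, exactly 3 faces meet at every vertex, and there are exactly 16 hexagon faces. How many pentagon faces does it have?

Let x be the number of pentagons; then F = 16 + x.
Edge–face incidences: 2E = 6·16 + 5·x = 96 + 5x.
Every vertex has degree 3, so 3V = 2E.
Euler: V − E + F = 2 ⇒ (2E)/3 − E + (16 + x) = 2.
Multiply by 6: 2·(2E) − 3·(2E) + 6·(16 + x) = 12, i.e. 96 + 6x − (96 + 5x) = 12.
Collecting terms: x = 12.
Then 2E = 96 + 5·12 = 156, so E = 78, V = 2E/3 = 52, F = 16 + 12 = 28.

12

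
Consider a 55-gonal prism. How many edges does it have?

165

A prism on an n-gon has two n-gon bases and n rectangular sides: V = 2·55 = 110, E = 3·55 = 165, F = 55 + 2 = 57.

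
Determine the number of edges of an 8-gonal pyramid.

16

A pyramid on an n-gon base has one n-gon and n triangles: V = 8 + 1 = 9, E = 2·8 = 16, F = 8 + 1 = 9.
Check: V − E + F = 9 − 16 + 9 = 2.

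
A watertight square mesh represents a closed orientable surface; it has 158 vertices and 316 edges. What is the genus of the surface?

Every face is a square and each edge borders two faces, so 4F = 2·316, giving F = 158.
χ = V − E + F = 158 − 316 + 158 = 0.
For a closed orientable surface χ = 2 − 2g, so g = (2 − (0))/2 = 1.

1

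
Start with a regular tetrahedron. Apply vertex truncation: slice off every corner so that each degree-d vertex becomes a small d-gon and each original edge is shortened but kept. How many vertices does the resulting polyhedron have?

12

The base solid has V = 4, E = 6, F = 4.
Truncation replaces each original edge-end by a new vertex, so V′ = 2E = 12.
Each original edge survives, and each old vertex of degree d contributes d new edges; summing degrees gives Σd = 2E, so E′ = E + 2E = 3E = 18.
Each original face survives and each original vertex becomes one new face: F′ = F + V = 8.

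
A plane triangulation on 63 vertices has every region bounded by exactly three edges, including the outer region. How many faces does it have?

122

In a plane triangulation 3F = 2E and V − E + F = 2, so F = 2V − 4 = 2·63 − 4 = 122.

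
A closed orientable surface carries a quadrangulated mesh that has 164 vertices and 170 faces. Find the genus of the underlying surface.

4

Every face is a square, so 2E = 4·170 = 680, giving E = 340.
χ = V − E + F = 164 − 340 + 170 = -6.
For a closed orientable surface χ = 2 − 2g, so g = (2 − (-6))/2 = 4.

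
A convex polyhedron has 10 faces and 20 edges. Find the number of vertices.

12

Here V − E + F = 2.
V = 2 + E − F = 2 + 20 − 10 = 12.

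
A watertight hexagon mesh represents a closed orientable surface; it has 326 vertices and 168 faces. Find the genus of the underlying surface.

6

Every face is a hexagon, so 2E = 6·168 = 1008, giving E = 504.
χ = V − E + F = 326 − 504 + 168 = -10.
For a closed orientable surface χ = 2 − 2g, so g = (2 − (-10))/2 = 6.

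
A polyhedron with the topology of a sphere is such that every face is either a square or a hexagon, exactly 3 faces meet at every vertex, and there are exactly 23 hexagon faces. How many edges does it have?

81

Let x be the number of squares; then F = 23 + x.
Edge–face incidences: 2E = 6·23 + 4·x = 138 + 4x.
Every vertex has degree 3, so 3V = 2E.
Euler: V − E + F = 2 ⇒ (2E)/3 − E + (23 + x) = 2.
Multiply by 6: 2·(2E) − 3·(2E) + 6·(23 + x) = 12, i.e. 138 + 6x − (138 + 4x) = 12.
Collecting terms: 2x = 12, so x = 6.
Then 2E = 138 + 4·6 = 162, so E = 81, V = 2E/3 = 54, F = 23 + 6 = 29.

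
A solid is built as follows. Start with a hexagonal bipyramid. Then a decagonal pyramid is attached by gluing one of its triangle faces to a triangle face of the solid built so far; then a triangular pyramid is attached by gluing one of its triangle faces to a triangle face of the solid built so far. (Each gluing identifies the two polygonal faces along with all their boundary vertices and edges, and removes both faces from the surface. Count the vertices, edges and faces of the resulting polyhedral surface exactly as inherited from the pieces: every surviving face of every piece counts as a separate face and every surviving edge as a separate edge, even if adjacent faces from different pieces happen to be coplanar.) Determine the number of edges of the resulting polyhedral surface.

38

A hexagonal bipyramid: V=8, E=18, F=12.
Attach a decagonal pyramid (V=11, E=20, F=11) along a 3-gon: merge 3 vertices and 3 edges, delete both glued faces → V=16, E=35, F=21.
Attach a triangular pyramid (V=4, E=6, F=4) along a 3-gon: merge 3 vertices and 3 edges, delete both glued faces → V=17, E=38, F=23.
Check: V − E + F = 17 − 38 + 23 = 2.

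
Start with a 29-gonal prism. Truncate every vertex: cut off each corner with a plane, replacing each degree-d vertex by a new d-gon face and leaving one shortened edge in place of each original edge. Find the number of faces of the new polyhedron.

The base solid has V = 58, E = 87, F = 31.
Truncation replaces each original edge-end by a new vertex, so V′ = 2E = 174.
Each original edge survives, and each old vertex of degree d contributes d new edges; summing degrees gives Σd = 2E, so E′ = E + 2E = 3E = 261.
Each original face survives and each original vertex becomes one new face: F′ = F + V = 89.

89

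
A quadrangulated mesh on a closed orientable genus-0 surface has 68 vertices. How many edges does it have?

χ = 2 − 2·0 = 2, and every face is a square so 4F = 2E.
V − E + F = 2 with E = 4F/2 gives 68 − (4/2 − 1)·F = 2, so F = 66 and E = 132.

132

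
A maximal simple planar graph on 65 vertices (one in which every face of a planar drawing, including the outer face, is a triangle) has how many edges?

In a plane triangulation 3F = 2E and V − E + F = 2, so E = 3V − 6 = 3·65 − 6 = 189.

189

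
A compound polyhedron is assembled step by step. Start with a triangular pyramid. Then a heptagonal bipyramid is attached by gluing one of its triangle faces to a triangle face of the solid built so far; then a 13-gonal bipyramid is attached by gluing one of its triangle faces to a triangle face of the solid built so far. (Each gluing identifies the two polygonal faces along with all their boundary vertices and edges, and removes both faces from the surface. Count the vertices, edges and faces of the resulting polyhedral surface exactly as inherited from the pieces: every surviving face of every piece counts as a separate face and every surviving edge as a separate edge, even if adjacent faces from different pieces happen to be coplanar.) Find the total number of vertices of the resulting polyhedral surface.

22

A triangular pyramid: V=4, E=6, F=4.
Attach a heptagonal bipyramid (V=9, E=21, F=14) along a 3-gon: merge 3 vertices and 3 edges, delete both glued faces → V=10, E=24, F=16.
Attach a 13-gonal bipyramid (V=15, E=39, F=26) along a 3-gon: merge 3 vertices and 3 edges, delete both glued faces → V=22, E=60, F=40.
Check: V − E + F = 22 − 60 + 40 = 2.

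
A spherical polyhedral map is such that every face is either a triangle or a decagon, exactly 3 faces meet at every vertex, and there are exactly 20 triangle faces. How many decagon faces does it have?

12

Let x be the number of decagons; then F = 20 + x.
Edge–face incidences: 2E = 3·20 + 10·x = 60 + 10x.
Every vertex has degree 3, so 3V = 2E.
Euler: V − E + F = 2 ⇒ (2E)/3 − E + (20 + x) = 2.
Multiply by 6: 2·(2E) − 3·(2E) + 6·(20 + x) = 12, i.e. 120 + 6x − (60 + 10x) = 12.
Collecting terms: −4x + 60 = 12, so −4x = −48, so x = 12.
Then 2E = 60 + 10·12 = 180, so E = 90, V = 2E/3 = 60, F = 20 + 12 = 32.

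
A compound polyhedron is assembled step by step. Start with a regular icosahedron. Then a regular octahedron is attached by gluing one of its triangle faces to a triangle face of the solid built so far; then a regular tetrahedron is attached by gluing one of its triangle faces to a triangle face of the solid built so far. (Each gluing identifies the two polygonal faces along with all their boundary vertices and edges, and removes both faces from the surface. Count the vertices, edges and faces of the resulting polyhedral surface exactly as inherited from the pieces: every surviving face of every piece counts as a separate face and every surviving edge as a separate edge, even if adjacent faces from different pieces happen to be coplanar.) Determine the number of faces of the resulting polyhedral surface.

A regular icosahedron: V=12, E=30, F=20.
Attach a regular octahedron (V=6, E=12, F=8) along a 3-gon: merge 3 vertices and 3 edges, delete both glued faces → V=15, E=39, F=26.
Attach a regular tetrahedron (V=4, E=6, F=4) along a 3-gon: merge 3 vertices and 3 edges, delete both glued faces → V=16, E=42, F=28.
Check: V − E + F = 16 − 42 + 28 = 2.

28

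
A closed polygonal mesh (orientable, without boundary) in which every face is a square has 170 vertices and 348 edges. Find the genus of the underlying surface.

3

Every face is a square and each edge borders two faces, so 4F = 2·348, giving F = 174.
χ = V − E + F = 170 − 348 + 174 = -4.
For a closed orientable surface χ = 2 − 2g, so g = (2 − (-4))/2 = 3.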